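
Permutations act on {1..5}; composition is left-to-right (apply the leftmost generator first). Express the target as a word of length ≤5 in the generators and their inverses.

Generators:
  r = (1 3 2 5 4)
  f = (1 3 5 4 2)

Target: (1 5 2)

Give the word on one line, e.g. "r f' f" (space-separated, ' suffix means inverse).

f r' f f

  after f: (1 3 5 4 2)
  after r': (2 4 3)
  after f: (1 3)(4 5)
  after f: (1 5 2)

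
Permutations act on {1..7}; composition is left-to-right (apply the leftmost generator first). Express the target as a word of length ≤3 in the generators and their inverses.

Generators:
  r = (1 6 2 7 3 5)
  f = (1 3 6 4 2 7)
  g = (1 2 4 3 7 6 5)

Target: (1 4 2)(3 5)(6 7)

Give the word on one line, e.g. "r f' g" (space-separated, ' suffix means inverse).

r f

  after r: (1 6 2 7 3 5)
  after f: (1 4 2)(3 5)(6 7)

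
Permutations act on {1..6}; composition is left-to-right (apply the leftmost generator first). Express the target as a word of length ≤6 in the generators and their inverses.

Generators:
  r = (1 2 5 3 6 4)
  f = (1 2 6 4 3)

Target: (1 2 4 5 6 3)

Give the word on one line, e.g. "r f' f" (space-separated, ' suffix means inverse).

  after r: (1 2 5 3 6 4)
  after f: (1 6 3 4 2 5)
  after r': (1 3 6 5 4)
  after f: (2 6 5 3 4)
  after r: (1 2 4 5 6 3)

r f r' f r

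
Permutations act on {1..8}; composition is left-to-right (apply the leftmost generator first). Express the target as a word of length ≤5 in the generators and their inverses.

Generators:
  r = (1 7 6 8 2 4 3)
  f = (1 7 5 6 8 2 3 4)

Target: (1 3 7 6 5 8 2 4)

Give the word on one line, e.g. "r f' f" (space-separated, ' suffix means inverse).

r' f r

  after r': (1 3 4 2 8 6 7)
  after f: (1 4 3)(5 6)
  after r: (1 3 7 6 5 8 2 4)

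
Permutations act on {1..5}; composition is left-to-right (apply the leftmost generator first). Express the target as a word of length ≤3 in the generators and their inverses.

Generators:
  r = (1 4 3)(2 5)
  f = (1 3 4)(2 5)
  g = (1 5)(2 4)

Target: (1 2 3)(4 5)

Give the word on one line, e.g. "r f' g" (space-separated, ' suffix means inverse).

g' r

  after g': (1 5)(2 4)
  after r: (1 2 3)(4 5)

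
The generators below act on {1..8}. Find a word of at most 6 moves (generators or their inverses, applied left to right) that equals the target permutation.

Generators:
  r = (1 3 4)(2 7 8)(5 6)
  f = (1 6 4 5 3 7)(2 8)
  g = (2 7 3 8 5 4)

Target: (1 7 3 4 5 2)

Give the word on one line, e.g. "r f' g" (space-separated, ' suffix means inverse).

r' f' r f g'

  after r': (1 4 3)(2 8 7)(5 6)
  after f': (1 6 4 5)(3 7 8)
  after r: (1 5 3 8 4 6)(2 7)
  after f: (1 3 2)(5 7 8)
  after g': (1 7 3 4 5 2)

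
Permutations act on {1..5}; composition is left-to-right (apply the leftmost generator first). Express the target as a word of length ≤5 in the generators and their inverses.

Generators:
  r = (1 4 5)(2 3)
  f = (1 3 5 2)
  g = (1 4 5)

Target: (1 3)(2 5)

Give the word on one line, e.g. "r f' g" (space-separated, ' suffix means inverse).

  after f': (1 2 5 3)
  after r': (1 3 5 2 4)
  after g': (1 3 4 5 2)
  after g': (1 3)(2 5)

f' r' g' g'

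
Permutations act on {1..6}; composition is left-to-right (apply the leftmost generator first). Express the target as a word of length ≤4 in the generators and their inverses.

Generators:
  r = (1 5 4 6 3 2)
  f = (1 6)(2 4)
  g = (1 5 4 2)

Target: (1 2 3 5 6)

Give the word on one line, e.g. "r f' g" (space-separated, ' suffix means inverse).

  after r': (1 2 3 6 4 5)
  after f: (1 4 5 6 2 3)
  after g: (1 2 3 5 6)

r' f g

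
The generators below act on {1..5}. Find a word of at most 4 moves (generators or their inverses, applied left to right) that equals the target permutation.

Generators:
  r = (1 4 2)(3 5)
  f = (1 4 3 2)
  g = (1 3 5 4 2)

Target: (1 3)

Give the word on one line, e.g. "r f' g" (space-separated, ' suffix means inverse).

g r f' r'

  after g: (1 3 5 4 2)
  after r: (1 5 2 4)
  after f': (1 5 3 4 2)
  after r': (1 3)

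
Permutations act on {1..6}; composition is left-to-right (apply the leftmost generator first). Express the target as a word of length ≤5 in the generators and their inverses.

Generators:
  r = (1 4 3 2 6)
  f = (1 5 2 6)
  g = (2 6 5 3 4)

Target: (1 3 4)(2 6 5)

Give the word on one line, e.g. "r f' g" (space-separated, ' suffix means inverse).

  after f: (1 5 2 6)
  after f: (1 2)(5 6)
  after r': (1 3 4)(2 6 5)

f f r'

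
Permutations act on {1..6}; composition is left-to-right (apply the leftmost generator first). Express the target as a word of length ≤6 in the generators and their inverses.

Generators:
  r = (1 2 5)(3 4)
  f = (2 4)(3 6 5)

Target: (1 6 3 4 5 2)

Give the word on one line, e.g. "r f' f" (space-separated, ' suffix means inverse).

f' r f' r f

  after f': (2 4)(3 5 6)
  after r: (1 2 3)(4 5 6)
  after f': (1 4 6 2 5 3)
  after r: (1 3 2)(4 6 5)
  after f: (1 6 3 4 5 2)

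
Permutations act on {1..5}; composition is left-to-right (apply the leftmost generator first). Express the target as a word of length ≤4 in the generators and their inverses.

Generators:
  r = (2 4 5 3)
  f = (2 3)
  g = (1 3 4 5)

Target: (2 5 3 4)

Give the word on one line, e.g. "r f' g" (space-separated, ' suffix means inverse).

  after r': (2 3 5 4)
  after r': (2 5)(3 4)
  after f: (2 5 3 4)

r' r' f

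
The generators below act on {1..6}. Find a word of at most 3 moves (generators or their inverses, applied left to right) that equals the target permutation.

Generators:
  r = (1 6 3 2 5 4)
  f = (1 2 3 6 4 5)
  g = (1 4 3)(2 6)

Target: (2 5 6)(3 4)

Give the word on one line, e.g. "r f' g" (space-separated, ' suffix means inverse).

f' g f

  after f': (1 5 4 6 3 2)
  after g: (1 5 3 6)(2 4)
  after f: (2 5 6)(3 4)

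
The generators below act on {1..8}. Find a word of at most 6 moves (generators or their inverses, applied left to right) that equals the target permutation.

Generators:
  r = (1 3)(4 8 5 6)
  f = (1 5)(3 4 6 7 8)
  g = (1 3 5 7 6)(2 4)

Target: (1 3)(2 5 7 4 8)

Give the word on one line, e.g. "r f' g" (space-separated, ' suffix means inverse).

f f g r' r'

  after f: (1 5)(3 4 6 7 8)
  after f: (3 6 8 4 7)
  after g: (1 3)(2 4 6 8)(5 7)
  after r': (2 6 4 5 7 8)
  after r': (1 3)(2 5 7 4 8)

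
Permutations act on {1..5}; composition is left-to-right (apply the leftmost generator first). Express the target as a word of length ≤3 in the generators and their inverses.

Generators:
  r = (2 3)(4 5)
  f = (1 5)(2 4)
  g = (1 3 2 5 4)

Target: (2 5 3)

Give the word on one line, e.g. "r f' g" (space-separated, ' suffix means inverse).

g' g' f

  after g': (1 4 5 2 3)
  after g': (1 5 3 4 2)
  after f: (2 5 3)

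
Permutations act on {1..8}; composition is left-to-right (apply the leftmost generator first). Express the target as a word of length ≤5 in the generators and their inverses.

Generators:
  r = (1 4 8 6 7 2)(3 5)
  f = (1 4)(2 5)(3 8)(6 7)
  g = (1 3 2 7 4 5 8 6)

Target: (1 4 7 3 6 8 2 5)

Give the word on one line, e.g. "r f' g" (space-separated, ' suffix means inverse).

  after r: (1 4 8 6 7 2)(3 5)
  after r: (1 8 7)(2 4 6)
  after g: (1 6 7 3 2 5 8 4)
  after r': (1 8)(2 3 7 5 4)
  after r': (1 4 7 3 6 8 2 5)

r r g r' r'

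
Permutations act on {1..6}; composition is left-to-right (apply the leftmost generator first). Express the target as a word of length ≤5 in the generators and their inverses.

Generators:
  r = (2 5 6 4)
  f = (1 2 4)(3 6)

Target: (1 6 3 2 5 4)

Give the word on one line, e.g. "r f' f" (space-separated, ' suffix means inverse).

  after f: (1 2 4)(3 6)
  after r: (1 5 6 3 4)
  after r: (1 6 3 2 5 4)

f r r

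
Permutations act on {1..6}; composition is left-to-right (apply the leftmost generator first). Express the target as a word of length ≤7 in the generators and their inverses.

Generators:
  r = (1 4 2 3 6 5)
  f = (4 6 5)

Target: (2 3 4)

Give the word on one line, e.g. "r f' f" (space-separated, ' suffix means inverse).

f r' f' f' r'

  after f: (4 6 5)
  after r': (1 5)(2 4 3)
  after f': (1 6 4 3 2 5)
  after f': (1 4 3 2 6 5)
  after r': (2 3 4)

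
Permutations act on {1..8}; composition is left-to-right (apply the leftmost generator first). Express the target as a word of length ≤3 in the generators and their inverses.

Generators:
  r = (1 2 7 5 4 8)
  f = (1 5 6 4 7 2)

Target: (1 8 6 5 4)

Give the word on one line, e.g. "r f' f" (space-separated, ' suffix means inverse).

  after r': (1 8 4 5 7 2)
  after f': (1 8 6 5 4)

r' f'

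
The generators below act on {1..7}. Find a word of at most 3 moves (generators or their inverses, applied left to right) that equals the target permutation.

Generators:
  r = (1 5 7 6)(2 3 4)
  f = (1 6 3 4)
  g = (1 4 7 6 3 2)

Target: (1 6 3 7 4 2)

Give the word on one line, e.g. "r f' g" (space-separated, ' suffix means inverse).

g' g' f'

  after g': (1 2 3 6 7 4)
  after g': (1 3 7)(2 6 4)
  after f': (1 6 3 7 4 2)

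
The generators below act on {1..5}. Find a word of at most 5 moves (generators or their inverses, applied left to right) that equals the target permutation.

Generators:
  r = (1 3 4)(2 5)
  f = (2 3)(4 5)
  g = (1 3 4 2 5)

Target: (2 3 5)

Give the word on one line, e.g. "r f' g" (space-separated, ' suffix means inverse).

r g r

  after r: (1 3 4)(2 5)
  after g: (1 4 3 2)
  after r: (2 3 5)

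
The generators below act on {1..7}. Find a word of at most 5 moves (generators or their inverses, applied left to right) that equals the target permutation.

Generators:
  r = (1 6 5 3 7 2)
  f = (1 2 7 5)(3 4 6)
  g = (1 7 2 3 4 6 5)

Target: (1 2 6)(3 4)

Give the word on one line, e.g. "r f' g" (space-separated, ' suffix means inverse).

  after r': (1 2 7 3 5 6)
  after r': (1 7 5)(2 3 6)
  after f': (1 2 6)(3 4)

r' r' f'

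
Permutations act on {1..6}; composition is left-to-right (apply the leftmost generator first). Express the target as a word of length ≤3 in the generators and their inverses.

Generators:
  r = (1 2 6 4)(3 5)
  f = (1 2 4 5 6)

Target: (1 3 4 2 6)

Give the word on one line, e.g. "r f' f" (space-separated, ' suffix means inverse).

r' f r

  after r': (1 4 6 2)(3 5)
  after f: (1 5 3 6 4)
  after r: (1 3 4 2 6)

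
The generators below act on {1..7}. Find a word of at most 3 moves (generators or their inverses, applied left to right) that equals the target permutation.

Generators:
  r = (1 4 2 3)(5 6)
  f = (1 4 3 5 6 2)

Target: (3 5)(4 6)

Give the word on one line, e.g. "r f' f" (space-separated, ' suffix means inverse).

r' f' f'

  after r': (1 3 2 4)(5 6)
  after f': (1 4 2)(3 6)
  after f': (3 5)(4 6)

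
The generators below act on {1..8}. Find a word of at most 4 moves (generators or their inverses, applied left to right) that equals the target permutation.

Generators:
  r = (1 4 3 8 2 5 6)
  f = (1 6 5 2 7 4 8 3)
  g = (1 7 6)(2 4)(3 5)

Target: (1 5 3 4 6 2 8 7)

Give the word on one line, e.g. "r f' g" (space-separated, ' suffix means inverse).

r g f'

  after r: (1 4 3 8 2 5 6)
  after g: (1 2 3 8 4 5)(6 7)
  after f': (1 5 3 4 6 2 8 7)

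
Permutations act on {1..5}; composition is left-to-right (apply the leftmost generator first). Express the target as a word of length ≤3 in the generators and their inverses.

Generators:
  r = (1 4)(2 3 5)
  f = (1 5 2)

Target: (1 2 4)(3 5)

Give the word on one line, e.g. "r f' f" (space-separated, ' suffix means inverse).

  after f: (1 5 2)
  after r: (1 2 4)(3 5)

f r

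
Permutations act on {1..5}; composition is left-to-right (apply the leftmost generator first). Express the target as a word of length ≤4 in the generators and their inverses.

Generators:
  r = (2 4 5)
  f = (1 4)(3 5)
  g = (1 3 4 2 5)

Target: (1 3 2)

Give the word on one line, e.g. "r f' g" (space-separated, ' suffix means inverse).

f' r f'

  after f': (1 4)(3 5)
  after r: (1 5 3 2 4)
  after f': (1 3 2)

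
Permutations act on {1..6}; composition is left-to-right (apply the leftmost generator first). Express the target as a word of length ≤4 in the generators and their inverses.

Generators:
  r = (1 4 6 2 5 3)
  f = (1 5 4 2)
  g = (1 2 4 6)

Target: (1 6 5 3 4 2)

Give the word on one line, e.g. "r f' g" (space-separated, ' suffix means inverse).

r g f'

  after r: (1 4 6 2 5 3)
  after g: (1 6 4)(2 5 3)
  after f': (1 6 5 3 4 2)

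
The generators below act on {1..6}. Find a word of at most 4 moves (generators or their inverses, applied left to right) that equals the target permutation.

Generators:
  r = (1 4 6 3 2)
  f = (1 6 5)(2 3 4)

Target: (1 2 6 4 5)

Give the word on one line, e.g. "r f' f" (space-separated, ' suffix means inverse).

  after r': (1 2 3 6 4)
  after f': (1 4 5 6 3)
  after r': (2 3)(4 5)
  after r': (1 2 6 4 5)

r' f' r' r'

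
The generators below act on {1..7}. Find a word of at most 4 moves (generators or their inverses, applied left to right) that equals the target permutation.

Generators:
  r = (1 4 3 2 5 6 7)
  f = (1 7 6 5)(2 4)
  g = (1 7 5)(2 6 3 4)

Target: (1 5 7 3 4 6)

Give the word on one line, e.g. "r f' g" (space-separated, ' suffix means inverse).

  after f: (1 7 6 5)(2 4)
  after g: (1 5 7 3 4 6)

f g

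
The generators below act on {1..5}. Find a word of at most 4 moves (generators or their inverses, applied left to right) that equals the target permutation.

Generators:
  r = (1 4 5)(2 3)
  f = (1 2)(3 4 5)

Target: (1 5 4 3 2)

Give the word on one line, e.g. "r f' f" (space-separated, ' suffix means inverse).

  after f: (1 2)(3 4 5)
  after r: (1 3 5 2 4)
  after f: (1 4 2 5)
  after r: (1 5 4 3 2)

f r f r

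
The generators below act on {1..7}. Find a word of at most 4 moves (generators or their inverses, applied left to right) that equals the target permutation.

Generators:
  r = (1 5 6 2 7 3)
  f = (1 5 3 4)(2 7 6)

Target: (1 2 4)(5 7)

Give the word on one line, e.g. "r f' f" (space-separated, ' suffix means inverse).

r r f

  after r: (1 5 6 2 7 3)
  after r: (1 6 7)(2 3 5)
  after f: (1 2 4)(5 7)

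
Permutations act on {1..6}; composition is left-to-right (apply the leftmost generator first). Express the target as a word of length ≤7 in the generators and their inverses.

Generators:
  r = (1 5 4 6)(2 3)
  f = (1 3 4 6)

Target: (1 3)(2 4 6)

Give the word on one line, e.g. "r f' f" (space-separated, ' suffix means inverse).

f r' f f r'

  after f: (1 3 4 6)
  after r': (1 2 3 5)
  after f: (1 2 4 6)(3 5)
  after f: (1 2 6 3 5 4)
  after r': (1 3)(2 4 6)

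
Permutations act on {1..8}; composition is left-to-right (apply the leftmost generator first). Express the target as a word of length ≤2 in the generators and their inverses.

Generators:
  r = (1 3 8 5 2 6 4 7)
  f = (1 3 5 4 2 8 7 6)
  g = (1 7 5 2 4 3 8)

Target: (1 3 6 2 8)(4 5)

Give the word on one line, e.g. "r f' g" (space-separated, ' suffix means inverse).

  after g': (1 8 3 4 2 5 7)
  after r': (1 3 6 2 8)(4 5)

g' r'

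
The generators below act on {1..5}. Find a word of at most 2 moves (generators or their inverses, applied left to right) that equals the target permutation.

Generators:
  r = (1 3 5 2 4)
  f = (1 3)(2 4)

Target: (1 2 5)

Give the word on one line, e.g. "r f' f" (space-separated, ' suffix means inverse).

r' f

  after r': (1 4 2 5 3)
  after f: (1 2 5)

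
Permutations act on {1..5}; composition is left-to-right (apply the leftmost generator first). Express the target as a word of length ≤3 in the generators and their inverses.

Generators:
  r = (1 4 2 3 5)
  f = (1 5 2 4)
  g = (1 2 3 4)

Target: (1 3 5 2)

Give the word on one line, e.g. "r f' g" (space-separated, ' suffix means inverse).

g' g' f

  after g': (1 4 3 2)
  after g': (1 3)(2 4)
  after f: (1 3 5 2)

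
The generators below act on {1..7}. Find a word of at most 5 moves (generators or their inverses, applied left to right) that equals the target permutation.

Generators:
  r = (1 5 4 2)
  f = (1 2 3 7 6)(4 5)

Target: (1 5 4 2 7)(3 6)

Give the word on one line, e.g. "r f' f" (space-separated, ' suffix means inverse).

f r' f

  after f: (1 2 3 7 6)(4 5)
  after r': (1 4)(2 3 7 6)
  after f: (1 5 4 2 7)(3 6)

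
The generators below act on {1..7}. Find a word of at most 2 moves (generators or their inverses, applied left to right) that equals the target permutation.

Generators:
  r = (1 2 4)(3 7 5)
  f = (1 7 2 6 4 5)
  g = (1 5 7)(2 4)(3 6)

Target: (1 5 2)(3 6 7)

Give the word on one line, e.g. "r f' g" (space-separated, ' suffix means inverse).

  after g': (1 7 5)(2 4)(3 6)
  after r: (1 5 2)(3 6 7)

g' r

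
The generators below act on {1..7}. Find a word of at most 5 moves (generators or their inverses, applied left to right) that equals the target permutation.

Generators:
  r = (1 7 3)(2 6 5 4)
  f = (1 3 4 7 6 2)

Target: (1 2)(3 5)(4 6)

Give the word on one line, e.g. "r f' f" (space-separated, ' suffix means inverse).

f' r' f r' f'

  after f': (1 2 6 7 4 3)
  after r': (1 4 7 5 6)
  after f: (1 7 5 2)(3 4 6)
  after r': (2 3 5 4)(6 7)
  after f': (1 2)(3 5)(4 6)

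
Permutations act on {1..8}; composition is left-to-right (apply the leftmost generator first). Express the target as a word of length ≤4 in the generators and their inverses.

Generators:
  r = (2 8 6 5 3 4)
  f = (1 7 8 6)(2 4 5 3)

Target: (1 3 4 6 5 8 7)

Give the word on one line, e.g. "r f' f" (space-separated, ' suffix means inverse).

f' r r

  after f': (1 6 8 7)(2 3 5 4)
  after r: (1 5 2 4 8 7)
  after r: (1 3 4 6 5 8 7)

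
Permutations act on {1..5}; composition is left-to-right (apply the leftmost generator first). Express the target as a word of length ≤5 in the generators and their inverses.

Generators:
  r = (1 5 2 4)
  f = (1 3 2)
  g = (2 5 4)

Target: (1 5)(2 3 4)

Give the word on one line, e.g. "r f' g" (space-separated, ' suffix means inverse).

f r' r' f' r

  after f: (1 3 2)
  after r': (1 3 5)(2 4)
  after r': (1 3)(4 5)
  after f': (2 3)(4 5)
  after r: (1 5)(2 3 4)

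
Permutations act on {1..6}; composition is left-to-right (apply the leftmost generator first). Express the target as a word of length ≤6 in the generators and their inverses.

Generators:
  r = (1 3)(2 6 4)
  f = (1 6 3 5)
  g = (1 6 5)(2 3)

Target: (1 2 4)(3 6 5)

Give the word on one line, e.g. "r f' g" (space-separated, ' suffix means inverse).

f r' g g

  after f: (1 6 3 5)
  after r': (1 2 4 6)(3 5)
  after g: (1 3)(2 4 5)
  after g: (1 2 4)(3 6 5)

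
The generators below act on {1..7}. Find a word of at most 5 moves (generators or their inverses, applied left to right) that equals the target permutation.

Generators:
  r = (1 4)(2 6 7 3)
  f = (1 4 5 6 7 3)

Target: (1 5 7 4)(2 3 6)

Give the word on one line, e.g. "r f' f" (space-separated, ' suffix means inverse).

r' r' r' f r

  after r': (1 4)(2 3 7 6)
  after r': (2 7)(3 6)
  after r': (1 4)(2 6 7 3)
  after f: (1 5 6 3 2 7)
  after r: (1 5 7 4)(2 3 6)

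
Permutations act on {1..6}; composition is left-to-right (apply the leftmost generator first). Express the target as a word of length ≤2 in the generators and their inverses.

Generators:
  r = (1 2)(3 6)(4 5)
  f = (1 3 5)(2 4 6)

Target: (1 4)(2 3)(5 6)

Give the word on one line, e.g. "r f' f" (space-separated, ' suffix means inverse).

  after f': (1 5 3)(2 6 4)
  after r': (1 4)(2 3)(5 6)

f' r'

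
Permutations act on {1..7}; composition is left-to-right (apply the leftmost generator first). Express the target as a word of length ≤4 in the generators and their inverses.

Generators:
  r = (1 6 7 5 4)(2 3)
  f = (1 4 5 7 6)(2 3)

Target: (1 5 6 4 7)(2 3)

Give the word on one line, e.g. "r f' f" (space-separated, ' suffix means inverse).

f' f' f'

  after f': (1 6 7 5 4)(2 3)
  after f': (1 7 4 6 5)
  after f': (1 5 6 4 7)(2 3)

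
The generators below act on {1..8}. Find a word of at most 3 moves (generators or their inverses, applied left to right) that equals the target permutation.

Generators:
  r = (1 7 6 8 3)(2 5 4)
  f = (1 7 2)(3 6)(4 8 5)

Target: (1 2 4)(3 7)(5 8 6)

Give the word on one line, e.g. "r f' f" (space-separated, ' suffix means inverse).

  after r: (1 7 6 8 3)(2 5 4)
  after f: (1 2 4)(3 7)(5 8 6)

r f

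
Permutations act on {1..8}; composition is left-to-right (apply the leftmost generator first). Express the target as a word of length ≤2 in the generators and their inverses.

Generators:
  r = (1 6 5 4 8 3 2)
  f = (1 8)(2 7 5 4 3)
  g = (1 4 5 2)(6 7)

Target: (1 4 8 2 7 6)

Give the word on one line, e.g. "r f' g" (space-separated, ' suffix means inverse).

f r'

  after f: (1 8)(2 7 5 4 3)
  after r': (1 4 8 2 7 6)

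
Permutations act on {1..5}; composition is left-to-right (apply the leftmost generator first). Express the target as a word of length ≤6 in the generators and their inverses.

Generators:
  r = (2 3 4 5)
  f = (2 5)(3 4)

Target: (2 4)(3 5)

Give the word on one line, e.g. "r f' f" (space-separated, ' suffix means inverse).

f' r' r' f

  after f': (2 5)(3 4)
  after r': (2 4)
  after r': (2 3)(4 5)
  after f: (2 4)(3 5)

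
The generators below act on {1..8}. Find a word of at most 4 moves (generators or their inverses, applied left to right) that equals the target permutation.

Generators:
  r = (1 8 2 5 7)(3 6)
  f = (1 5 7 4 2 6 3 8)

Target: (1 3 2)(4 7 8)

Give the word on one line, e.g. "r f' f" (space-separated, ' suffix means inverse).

r f'

  after r: (1 8 2 5 7)(3 6)
  after f': (1 3 2)(4 7 8)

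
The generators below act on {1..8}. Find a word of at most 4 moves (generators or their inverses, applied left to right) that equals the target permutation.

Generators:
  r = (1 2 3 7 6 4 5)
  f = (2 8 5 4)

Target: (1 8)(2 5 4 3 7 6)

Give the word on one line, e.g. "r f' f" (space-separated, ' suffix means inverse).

  after f: (2 8 5 4)
  after r: (1 2 8)(3 7 6 4)
  after f: (1 8)(2 5 4 3 7 6)

f r f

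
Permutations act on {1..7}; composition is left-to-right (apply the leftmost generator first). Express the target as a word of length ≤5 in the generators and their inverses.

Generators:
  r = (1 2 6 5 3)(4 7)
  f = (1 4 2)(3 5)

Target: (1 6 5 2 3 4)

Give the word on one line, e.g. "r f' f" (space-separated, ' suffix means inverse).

  after r: (1 2 6 5 3)(4 7)
  after r: (1 6 3 2 5)
  after f': (1 6 5 2 3 4)

r r f'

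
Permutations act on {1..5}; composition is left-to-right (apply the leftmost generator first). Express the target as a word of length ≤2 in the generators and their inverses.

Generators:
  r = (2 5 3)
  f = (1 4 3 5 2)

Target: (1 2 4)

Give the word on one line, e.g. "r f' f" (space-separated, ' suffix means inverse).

r' f'

  after r': (2 3 5)
  after f': (1 2 4)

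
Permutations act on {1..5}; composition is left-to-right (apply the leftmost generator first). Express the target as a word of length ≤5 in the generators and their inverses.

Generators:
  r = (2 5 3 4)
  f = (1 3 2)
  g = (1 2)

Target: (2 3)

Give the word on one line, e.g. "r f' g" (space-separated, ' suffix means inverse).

  after f: (1 3 2)
  after f: (1 2 3)
  after g: (2 3)

f f g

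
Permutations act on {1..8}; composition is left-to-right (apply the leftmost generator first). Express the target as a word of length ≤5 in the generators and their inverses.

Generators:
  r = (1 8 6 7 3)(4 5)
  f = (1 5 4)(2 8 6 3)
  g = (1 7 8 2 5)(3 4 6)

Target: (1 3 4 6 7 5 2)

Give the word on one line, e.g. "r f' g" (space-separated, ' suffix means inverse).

g r' f

  after g: (1 7 8 2 5)(3 4 6)
  after r': (1 6 7)(2 4 8)(3 5)
  after f: (1 3 4 6 7 5 2)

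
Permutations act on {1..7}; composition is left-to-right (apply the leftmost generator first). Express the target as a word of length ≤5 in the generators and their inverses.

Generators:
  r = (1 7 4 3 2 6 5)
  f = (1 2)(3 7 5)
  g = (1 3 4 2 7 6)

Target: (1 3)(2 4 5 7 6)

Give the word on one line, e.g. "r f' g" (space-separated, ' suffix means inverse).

g r' f' g'

  after g: (1 3 4 2 7 6)
  after r': (1 4 3 7 2)(5 6)
  after f': (1 4 5 6 7)
  after g': (1 3)(2 4 5 7 6)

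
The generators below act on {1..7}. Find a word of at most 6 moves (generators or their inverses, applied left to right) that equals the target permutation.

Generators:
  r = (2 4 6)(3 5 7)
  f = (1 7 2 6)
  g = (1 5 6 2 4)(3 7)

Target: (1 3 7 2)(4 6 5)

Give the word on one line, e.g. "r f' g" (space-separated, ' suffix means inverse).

  after g: (1 5 6 2 4)(3 7)
  after r': (1 3 5 4)
  after f: (1 3 5 4 7 2 6)
  after r': (1 7 6)(2 4 5)
  after g: (1 3 7 2)(4 6 5)

g r' f r' g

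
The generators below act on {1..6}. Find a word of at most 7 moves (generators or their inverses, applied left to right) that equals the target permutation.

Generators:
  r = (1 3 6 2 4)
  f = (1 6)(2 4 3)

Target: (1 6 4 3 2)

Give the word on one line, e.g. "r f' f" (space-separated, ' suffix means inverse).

  after r': (1 4 2 6 3)
  after f': (1 2)(3 6 4)
  after r: (1 4 6)(2 3)
  after r: (2 6 3 4)
  after f': (1 6 4 3 2)

r' f' r r f'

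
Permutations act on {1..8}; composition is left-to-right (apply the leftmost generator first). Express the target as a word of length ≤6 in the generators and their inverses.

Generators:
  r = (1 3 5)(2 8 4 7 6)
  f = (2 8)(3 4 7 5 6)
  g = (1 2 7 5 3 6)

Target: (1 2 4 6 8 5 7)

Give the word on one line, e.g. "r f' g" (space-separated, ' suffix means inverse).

g f g f

  after g: (1 2 7 5 3 6)
  after f: (1 8 2 5 4 7 6)
  after g: (1 8 7)(2 3 6)(4 5)
  after f: (1 2 4 6 8 5 7)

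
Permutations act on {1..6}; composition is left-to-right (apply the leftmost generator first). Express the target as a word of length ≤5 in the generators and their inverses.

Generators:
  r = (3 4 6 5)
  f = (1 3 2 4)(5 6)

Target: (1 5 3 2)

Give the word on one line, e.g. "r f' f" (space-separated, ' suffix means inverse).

  after r': (3 5 6 4)
  after f: (1 3 6)(2 4)
  after r': (1 5 6)(2 3 4)
  after f': (1 6 4 3 2)
  after r: (1 5 3 2)

r' f r' f' r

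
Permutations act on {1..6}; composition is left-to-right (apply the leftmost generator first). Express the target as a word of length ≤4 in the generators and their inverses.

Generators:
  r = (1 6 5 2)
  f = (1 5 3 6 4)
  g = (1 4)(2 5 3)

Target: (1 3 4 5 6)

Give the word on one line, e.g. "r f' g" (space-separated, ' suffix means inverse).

f f

  after f: (1 5 3 6 4)
  after f: (1 3 4 5 6)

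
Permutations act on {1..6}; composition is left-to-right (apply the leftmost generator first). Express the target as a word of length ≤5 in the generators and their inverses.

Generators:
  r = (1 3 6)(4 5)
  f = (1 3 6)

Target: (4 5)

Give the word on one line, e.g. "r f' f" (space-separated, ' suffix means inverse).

  after r: (1 3 6)(4 5)
  after r: (1 6 3)
  after f': (1 3 6)
  after r: (1 6 3)(4 5)
  after f: (4 5)

r r f' r f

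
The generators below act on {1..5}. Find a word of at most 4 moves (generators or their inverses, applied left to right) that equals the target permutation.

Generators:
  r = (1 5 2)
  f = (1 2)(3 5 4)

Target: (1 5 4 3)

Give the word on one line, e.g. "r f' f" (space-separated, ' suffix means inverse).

f r r

  after f: (1 2)(3 5 4)
  after r: (2 5 4 3)
  after r: (1 5 4 3)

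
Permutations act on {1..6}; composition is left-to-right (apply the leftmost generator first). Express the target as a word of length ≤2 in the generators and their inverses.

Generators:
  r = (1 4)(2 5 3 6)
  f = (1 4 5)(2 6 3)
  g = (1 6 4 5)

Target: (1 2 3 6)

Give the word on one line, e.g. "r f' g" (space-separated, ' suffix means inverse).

g f'

  after g: (1 6 4 5)
  after f': (1 2 3 6)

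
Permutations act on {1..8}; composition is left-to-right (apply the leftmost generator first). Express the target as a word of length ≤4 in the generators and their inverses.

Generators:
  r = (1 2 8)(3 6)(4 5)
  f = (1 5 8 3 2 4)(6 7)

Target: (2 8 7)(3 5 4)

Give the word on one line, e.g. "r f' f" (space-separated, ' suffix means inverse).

f r' f

  after f: (1 5 8 3 2 4)(6 7)
  after r': (1 4 8 6 7 3)(2 5)
  after f: (2 8 7)(3 5 4)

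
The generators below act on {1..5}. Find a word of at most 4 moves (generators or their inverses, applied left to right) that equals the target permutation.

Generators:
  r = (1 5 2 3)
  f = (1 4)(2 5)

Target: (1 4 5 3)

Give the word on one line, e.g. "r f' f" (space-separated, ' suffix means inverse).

  after f: (1 4)(2 5)
  after r: (1 4 5 3)

f r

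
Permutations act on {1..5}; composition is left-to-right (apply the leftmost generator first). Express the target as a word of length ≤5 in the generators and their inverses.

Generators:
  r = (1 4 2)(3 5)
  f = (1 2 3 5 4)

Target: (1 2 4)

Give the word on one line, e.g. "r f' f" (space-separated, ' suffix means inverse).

f' r' f' r

  after f': (1 4 5 3 2)
  after r': (3 4)
  after f': (1 4 2)(3 5)
  after r: (1 2 4)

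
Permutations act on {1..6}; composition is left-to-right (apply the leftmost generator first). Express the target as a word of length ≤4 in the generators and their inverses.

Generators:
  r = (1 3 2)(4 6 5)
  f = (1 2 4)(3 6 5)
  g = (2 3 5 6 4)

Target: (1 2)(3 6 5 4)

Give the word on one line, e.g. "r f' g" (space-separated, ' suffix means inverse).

f' g

  after f': (1 4 2)(3 5 6)
  after g: (1 2)(3 6 5 4)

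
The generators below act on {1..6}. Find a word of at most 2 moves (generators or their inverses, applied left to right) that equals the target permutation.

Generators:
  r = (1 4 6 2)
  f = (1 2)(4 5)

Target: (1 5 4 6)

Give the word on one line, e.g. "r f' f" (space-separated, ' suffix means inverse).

r f

  after r: (1 4 6 2)
  after f: (1 5 4 6)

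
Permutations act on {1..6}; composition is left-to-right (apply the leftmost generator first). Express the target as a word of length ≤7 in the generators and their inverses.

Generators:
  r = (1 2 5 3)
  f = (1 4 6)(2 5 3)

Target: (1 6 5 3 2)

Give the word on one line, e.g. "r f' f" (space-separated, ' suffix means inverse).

r' f' f' r' f'

  after r': (1 3 5 2)
  after f': (1 5 3 2 6 4)
  after f': (1 2 4 6)
  after r': (2 4 6 3 5)
  after f': (1 6 5 3 2)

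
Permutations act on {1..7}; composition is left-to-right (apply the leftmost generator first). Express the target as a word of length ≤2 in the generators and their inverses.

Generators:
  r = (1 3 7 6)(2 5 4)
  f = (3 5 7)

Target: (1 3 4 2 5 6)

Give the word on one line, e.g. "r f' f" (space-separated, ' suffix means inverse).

f r

  after f: (3 5 7)
  after r: (1 3 4 2 5 6)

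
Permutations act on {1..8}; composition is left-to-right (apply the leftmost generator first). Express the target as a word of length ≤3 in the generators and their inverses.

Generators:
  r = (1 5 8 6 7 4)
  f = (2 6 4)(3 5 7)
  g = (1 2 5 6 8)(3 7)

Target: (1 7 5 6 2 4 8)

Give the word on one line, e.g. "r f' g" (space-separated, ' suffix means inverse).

r f' g'

  after r: (1 5 8 6 7 4)
  after f': (1 3 7 6 5 8 2 4)
  after g': (1 7 5 6 2 4 8)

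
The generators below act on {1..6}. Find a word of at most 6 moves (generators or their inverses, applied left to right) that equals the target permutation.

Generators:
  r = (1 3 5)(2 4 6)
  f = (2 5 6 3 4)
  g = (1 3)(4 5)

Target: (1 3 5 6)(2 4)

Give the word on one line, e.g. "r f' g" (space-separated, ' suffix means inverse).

f g' g' g'

  after f: (2 5 6 3 4)
  after g': (1 3 5 6)(2 4)
  after g': (2 5 6 3 4)
  after g': (1 3 5 6)(2 4)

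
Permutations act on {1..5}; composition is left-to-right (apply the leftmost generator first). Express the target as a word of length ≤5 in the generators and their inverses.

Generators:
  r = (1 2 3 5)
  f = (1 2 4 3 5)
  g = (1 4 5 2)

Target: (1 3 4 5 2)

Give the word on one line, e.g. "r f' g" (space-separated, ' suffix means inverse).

g r' f

  after g: (1 4 5 2)
  after r': (1 4 3 2 5)
  after f: (1 3 4 5 2)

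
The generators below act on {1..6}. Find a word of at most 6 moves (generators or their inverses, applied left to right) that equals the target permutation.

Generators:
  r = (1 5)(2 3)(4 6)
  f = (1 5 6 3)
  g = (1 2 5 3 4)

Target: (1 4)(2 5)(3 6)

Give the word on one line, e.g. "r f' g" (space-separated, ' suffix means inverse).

  after f: (1 5 6 3)
  after f: (1 6)(3 5)
  after f: (1 3 6 5)
  after g: (1 4)(2 5)(3 6)

f f f g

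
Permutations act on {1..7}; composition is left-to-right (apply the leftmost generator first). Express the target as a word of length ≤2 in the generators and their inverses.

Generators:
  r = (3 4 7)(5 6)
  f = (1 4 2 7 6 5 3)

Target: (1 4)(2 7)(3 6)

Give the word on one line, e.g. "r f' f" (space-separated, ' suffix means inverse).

  after f': (1 3 5 6 7 2 4)
  after r: (1 4)(2 7)(3 6)

f' r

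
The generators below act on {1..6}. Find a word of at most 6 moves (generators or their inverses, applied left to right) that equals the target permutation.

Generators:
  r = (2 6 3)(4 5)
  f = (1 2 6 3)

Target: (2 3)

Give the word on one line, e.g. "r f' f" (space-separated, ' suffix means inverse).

f r f' f' r'

  after f: (1 2 6 3)
  after r: (1 6 2 3)(4 5)
  after f': (1 2 6)(4 5)
  after f': (3 6)(4 5)
  after r': (2 3)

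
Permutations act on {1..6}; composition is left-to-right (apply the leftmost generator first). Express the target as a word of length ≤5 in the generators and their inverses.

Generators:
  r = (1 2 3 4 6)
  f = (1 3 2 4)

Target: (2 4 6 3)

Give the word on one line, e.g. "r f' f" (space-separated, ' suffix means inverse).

f r' f f

  after f: (1 3 2 4)
  after r': (1 2 3)(4 6)
  after f: (1 4 6)
  after f: (2 4 6 3)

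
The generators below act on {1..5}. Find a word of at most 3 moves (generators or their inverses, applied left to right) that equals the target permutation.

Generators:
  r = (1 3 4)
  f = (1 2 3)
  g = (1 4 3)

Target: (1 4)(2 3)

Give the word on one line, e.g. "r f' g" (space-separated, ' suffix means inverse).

f' g'

  after f': (1 3 2)
  after g': (1 4)(2 3)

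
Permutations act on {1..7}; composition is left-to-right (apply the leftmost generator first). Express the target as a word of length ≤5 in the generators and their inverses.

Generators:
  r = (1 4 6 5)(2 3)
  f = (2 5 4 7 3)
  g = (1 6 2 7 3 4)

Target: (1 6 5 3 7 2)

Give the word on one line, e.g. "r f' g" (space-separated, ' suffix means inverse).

r' g r'

  after r': (1 5 6 4)(2 3)
  after g: (1 5 2 4 6)(3 7)
  after r': (1 6 5 3 7 2)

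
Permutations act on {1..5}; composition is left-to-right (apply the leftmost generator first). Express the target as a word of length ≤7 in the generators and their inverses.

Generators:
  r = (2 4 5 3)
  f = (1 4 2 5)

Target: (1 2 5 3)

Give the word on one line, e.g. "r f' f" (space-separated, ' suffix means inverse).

  after r': (2 3 5 4)
  after r': (2 5)(3 4)
  after f': (1 5 4 3)
  after r: (1 3)(2 4)
  after r: (1 2 5 3)

r' r' f' r r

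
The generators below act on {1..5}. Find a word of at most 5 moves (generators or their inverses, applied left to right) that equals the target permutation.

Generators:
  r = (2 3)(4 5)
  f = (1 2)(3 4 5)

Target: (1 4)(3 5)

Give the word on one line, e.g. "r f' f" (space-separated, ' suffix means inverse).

f' r r r f

  after f': (1 2)(3 5 4)
  after r: (1 3 4 2)
  after r: (1 2)(3 5 4)
  after r: (1 3 4 2)
  after f: (1 4)(3 5)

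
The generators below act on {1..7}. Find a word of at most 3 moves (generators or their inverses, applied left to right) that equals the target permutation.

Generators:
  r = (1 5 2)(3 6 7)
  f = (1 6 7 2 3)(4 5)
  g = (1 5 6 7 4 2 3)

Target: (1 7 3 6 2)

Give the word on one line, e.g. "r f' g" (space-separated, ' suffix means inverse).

f f

  after f: (1 6 7 2 3)(4 5)
  after f: (1 7 3 6 2)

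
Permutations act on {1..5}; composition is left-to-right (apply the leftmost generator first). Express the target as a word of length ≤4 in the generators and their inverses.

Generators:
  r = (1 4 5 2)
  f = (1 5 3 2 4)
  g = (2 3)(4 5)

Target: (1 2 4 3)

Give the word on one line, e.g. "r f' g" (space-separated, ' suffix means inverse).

  after f: (1 5 3 2 4)
  after r': (1 4 2)(3 5)
  after f': (1 2 4 3)

f r' f'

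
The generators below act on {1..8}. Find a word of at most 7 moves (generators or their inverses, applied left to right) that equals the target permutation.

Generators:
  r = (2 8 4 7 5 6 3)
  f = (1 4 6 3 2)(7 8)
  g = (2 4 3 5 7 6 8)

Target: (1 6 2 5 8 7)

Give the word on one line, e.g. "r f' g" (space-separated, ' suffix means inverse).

r' g' f r g

  after r': (2 3 6 5 7 4 8)
  after g': (2 4 6 3 7)
  after f: (1 4 3 8 7)(2 6)
  after r: (1 7)(2 3 4)(5 6 8)
  after g: (1 6 2 5 8 7)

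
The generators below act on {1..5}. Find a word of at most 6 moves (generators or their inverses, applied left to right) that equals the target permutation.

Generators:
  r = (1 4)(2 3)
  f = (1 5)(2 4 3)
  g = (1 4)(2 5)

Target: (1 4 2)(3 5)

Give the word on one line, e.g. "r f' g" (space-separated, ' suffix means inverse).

  after g': (1 4)(2 5)
  after f: (1 3 2)(4 5)
  after f: (1 2 5 3 4)
  after r: (1 3)(2 5)
  after f': (1 4 2)(3 5)

g' f f r f'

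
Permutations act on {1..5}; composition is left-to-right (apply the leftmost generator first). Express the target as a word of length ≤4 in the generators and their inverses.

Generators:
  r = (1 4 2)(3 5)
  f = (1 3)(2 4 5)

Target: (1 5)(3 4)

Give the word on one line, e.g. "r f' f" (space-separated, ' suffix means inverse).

r' f'

  after r': (1 2 4)(3 5)
  after f': (1 5)(3 4)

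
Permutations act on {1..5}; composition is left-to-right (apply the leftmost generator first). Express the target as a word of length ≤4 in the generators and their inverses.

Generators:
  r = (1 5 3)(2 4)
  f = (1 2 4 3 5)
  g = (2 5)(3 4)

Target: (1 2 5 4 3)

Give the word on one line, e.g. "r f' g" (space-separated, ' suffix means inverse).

  after g: (2 5)(3 4)
  after f: (1 2)(4 5)
  after r': (1 4)(2 3 5)
  after r': (1 2 5 4 3)

g f r' r'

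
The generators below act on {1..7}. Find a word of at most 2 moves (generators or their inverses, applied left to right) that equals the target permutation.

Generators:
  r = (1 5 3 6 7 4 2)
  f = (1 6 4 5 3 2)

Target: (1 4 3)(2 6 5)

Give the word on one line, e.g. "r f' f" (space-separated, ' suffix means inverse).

  after f: (1 6 4 5 3 2)
  after f: (1 4 3)(2 6 5)

f f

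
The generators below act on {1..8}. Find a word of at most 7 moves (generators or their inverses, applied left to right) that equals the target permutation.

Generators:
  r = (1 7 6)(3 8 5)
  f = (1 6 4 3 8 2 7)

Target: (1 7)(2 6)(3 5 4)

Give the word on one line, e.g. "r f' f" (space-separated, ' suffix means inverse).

r f r' f' r

  after r: (1 7 6)(3 8 5)
  after f: (2 7 4 3)(5 8)
  after r': (1 6 7 4 5 3 2)
  after f': (2 7 6)(3 8)(4 5)
  after r: (1 7)(2 6)(3 5 4)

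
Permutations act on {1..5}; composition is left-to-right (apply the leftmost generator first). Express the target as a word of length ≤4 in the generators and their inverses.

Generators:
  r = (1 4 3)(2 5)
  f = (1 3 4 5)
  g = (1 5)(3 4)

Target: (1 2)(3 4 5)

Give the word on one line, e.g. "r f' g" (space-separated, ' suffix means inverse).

g' r g

  after g': (1 5)(3 4)
  after r: (1 2 5 4)
  after g: (1 2)(3 4 5)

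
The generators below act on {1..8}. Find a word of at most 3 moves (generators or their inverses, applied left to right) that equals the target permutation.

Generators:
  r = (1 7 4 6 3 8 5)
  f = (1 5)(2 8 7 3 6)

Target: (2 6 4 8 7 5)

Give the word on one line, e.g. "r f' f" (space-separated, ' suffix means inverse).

  after r': (1 5 8 3 6 4 7)
  after f': (2 6 4 8 7 5)

r' f'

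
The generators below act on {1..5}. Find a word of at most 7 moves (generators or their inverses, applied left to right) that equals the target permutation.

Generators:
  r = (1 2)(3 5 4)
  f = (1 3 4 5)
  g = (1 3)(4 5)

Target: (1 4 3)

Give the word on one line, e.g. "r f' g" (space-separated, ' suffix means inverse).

g' r r g g

  after g': (1 3)(4 5)
  after r: (1 5 3 2)
  after r: (1 4 3)
  after g: (1 5 4)
  after g: (1 4 3)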